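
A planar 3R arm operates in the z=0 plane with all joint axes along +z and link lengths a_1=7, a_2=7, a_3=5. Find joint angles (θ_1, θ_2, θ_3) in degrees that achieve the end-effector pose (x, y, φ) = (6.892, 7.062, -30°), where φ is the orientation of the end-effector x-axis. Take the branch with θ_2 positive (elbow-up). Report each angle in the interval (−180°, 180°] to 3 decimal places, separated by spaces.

wrist centre = target − a_3·(cos φ, sin φ) = (2.5619, 9.5620)
cos θ_2 = (97.9950−7²−7²)/(2·7·7) = -0.0001; θ_2 = 90.0029° (elbow-up)
β = atan2(9.5620,2.5619) = 75.0014°; ψ = atan2(7.0000,6.9996) = 45.0015°
θ_1 = β − ψ = 30.0000°
θ_3 = φ − θ_1 − θ_2 = -150.0029° (wrapped to (-180°,180°])

30.000 90.003 -150.003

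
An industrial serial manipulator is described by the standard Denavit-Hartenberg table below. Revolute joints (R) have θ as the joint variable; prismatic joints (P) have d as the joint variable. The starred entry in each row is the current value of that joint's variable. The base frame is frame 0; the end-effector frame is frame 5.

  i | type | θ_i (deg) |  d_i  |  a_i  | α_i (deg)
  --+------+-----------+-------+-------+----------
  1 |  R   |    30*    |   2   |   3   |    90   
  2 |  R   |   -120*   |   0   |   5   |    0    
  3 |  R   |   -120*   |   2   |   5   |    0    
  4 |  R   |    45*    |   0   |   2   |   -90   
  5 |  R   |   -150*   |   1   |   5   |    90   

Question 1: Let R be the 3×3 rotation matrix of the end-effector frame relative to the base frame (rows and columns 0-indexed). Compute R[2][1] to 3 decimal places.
-0.966

End-effector y-axis (col 1 of R) = (-0.2241,-0.1294,-0.9659)
R[2][1] = -0.9659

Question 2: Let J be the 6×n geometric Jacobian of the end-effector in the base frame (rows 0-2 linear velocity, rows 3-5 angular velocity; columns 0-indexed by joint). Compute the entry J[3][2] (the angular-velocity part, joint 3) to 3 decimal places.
axis z_2 = (0.5000,-0.8660,0.0000); lever o_n−o_2 = (1.8100,-4.1512,2.7611)
cross product → J_v[:, 2] = (-2.3912,-1.3806,-0.5081)
J_ω[:, 2] = z_2
entry J[3][2] = 0.5000

0.500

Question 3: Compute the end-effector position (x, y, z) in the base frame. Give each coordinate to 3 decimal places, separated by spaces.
2.243 -3.901 0.431

after link 1: o_1 = (2.5981, 1.5000, 2.0000)
after link 2: o_2 = (0.4330, 0.2500, -2.3301)
after link 3: o_3 = (-0.7321, -2.7321, 2.0000)
after link 4: o_4 = (-2.4051, -3.6980, 2.5176)
after link 5: o_5 = (2.2430, -3.9012, 0.4310)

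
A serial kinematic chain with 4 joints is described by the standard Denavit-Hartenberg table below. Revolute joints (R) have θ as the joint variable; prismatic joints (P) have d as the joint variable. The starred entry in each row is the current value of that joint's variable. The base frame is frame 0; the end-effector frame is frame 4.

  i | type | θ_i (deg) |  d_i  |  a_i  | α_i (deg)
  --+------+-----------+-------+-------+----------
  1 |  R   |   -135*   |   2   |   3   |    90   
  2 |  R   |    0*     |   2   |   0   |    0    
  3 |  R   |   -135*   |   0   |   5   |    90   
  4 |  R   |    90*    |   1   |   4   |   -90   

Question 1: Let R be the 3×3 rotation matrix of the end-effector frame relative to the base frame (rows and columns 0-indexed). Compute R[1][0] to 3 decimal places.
0.707

End-effector x-axis (col 0 of R) = (-0.7071,0.7071,-0.0000)
R[1][0] = 0.7071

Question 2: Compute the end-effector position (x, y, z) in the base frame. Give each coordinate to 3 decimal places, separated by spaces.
-3.364 5.121 -0.828

after link 1: o_1 = (-2.1213, -2.1213, 2.0000)
after link 2: o_2 = (-3.5355, -0.7071, 2.0000)
after link 3: o_3 = (-1.0355, 1.7929, -1.5355)
after link 4: o_4 = (-3.3640, 5.1213, -0.8284)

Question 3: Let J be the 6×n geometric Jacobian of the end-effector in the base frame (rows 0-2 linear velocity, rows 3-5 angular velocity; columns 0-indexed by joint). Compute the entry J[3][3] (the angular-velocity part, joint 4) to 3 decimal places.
0.500

axis z_3 = (0.5000,0.5000,0.7071); lever o_n−o_3 = (-2.3284,3.3284,0.7071)
cross product → J_v[:, 3] = (-2.0000,-2.0000,2.8284)
J_ω[:, 3] = z_3
entry J[3][3] = 0.5000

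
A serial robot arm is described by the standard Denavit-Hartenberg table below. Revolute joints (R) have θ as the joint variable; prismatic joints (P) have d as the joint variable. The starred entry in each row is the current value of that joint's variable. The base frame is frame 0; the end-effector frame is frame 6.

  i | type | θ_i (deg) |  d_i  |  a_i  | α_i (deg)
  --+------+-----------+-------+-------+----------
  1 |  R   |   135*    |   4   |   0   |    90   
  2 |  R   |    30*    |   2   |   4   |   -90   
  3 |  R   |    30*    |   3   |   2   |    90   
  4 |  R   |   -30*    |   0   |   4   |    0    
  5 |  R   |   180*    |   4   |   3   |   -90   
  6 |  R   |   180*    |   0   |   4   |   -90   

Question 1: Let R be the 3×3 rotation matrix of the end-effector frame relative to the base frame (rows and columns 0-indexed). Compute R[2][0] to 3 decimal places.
End-effector x-axis (col 0 of R) = (-0.9422,0.3299,-0.0580)
R[2][0] = -0.0580

-0.058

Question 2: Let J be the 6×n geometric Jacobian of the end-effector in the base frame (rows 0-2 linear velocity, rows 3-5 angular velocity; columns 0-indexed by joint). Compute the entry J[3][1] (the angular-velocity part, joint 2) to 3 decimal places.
0.707

axis z_1 = (0.7071,0.7071,0.0000); lever o_n−o_1 = (-5.2288,8.4802,6.1740)
cross product → J_v[:, 1] = (4.3657,-4.3657,9.6937)
J_ω[:, 1] = z_1
entry J[3][1] = 0.7071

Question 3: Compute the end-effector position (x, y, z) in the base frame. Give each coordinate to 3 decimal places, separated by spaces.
after link 1: o_1 = (0.0000, 0.0000, 4.0000)
after link 2: o_2 = (-1.0353, 3.8637, 6.0000)
after link 3: o_3 = (-1.7424, 3.1566, 9.4641)
after link 4: o_4 = (-5.5114, 4.4761, 9.2321)
after link 5: o_5 = (-1.4599, 7.1607, 10.4061)
after link 6: o_6 = (-5.2288, 8.4802, 10.1740)

-5.229 8.480 10.174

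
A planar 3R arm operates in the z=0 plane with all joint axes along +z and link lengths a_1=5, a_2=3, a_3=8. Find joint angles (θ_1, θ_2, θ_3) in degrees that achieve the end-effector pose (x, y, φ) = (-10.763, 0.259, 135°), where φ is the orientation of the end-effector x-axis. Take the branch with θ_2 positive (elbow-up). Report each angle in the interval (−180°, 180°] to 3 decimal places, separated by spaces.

-150.001 45.010 -120.009

wrist centre = target − a_3·(cos φ, sin φ) = (-5.1061, -5.3979)
cos θ_2 = (55.2096−5²−3²)/(2·5·3) = 0.7070; θ_2 = 45.0099° (elbow-up)
β = atan2(-5.3979,-5.1061) = -133.4092°; ψ = atan2(2.1217,7.1210) = 16.5914°
θ_1 = β − ψ = -150.0006°
θ_3 = φ − θ_1 − θ_2 = -120.0092° (wrapped to (-180°,180°])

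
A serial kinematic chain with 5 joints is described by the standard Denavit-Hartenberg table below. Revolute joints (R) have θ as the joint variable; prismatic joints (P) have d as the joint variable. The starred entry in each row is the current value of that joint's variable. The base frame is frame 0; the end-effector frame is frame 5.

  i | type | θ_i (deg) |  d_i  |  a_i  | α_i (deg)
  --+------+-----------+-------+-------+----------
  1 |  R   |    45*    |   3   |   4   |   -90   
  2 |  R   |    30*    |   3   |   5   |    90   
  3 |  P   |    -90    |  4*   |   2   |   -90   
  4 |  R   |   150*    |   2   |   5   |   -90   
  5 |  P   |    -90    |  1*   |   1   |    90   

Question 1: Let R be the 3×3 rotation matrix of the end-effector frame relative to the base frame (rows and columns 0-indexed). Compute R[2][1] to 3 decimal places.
0.750

End-effector y-axis (col 1 of R) = (-0.0474,0.6597,0.7500)
R[2][1] = 0.7500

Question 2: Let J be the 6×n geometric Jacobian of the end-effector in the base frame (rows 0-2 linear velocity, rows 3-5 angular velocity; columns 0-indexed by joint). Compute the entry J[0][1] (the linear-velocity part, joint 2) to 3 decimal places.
axis z_1 = (-0.7071,0.7071,0.0000); lever o_n−o_1 = (1.6130,9.8580,-1.9510)
cross product → J_v[:, 1] = (-1.3795,-1.3795,-8.1112)
J_ω[:, 1] = z_1
entry J[0][1] = -1.3795

-1.380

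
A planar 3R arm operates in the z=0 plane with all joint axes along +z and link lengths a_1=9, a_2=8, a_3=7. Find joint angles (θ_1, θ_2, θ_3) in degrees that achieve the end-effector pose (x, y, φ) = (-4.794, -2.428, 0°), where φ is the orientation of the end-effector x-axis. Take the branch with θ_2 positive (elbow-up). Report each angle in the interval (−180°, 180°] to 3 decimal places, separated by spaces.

149.998 90.003 119.999

wrist centre = target − a_3·(cos φ, sin φ) = (-11.7940, -2.4280)
cos θ_2 = (144.9936−9²−8²)/(2·9·8) = -0.0000; θ_2 = 90.0025° (elbow-up)
β = atan2(-2.4280,-11.7940) = -168.3672°; ψ = atan2(8.0000,8.9996) = 41.6347°
θ_1 = β − ψ = -210.0018°
θ_3 = φ − θ_1 − θ_2 = 119.9993° (wrapped to (-180°,180°])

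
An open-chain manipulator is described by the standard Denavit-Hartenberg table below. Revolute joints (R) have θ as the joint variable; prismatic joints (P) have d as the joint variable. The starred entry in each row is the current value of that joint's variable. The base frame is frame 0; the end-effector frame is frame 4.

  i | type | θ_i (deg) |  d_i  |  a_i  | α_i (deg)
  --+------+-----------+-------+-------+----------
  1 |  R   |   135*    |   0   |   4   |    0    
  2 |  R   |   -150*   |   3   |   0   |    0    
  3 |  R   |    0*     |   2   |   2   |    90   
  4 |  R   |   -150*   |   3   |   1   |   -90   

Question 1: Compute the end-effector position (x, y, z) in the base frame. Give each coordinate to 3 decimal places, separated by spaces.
-2.510 -0.363 4.500

after link 1: o_1 = (-2.8284, 2.8284, 0.0000)
after link 2: o_2 = (-2.8284, 2.8284, 3.0000)
after link 3: o_3 = (-0.8966, 2.3108, 5.0000)
after link 4: o_4 = (-2.5095, -0.3628, 4.5000)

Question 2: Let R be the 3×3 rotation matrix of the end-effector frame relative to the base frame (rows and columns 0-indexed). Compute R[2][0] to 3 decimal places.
-0.500

End-effector x-axis (col 0 of R) = (-0.8365,0.2241,-0.5000)
R[2][0] = -0.5000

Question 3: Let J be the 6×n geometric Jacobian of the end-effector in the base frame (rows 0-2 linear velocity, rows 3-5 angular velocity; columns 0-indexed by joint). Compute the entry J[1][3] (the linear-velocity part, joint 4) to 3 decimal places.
-0.129

axis z_3 = (-0.2588,-0.9659,0.0000); lever o_n−o_3 = (-1.6130,-2.6736,-0.5000)
cross product → J_v[:, 3] = (0.4830,-0.1294,-0.8660)
J_ω[:, 3] = z_3
entry J[1][3] = -0.1294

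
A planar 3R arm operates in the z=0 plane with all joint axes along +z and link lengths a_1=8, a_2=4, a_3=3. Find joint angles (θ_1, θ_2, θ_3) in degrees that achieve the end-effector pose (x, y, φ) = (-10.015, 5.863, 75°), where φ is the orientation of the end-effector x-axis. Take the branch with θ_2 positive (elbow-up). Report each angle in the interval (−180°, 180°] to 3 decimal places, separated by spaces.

149.994 45.009 -120.003

wrist centre = target − a_3·(cos φ, sin φ) = (-10.7915, 2.9652)
cos θ_2 = (125.2481−8²−4²)/(2·8·4) = 0.7070; θ_2 = 45.0085° (elbow-up)
β = atan2(2.9652,-10.7915) = 164.6357°; ψ = atan2(2.8288,10.8280) = 14.6414°
θ_1 = β − ψ = 149.9943°
θ_3 = φ − θ_1 − θ_2 = -120.0028° (wrapped to (-180°,180°])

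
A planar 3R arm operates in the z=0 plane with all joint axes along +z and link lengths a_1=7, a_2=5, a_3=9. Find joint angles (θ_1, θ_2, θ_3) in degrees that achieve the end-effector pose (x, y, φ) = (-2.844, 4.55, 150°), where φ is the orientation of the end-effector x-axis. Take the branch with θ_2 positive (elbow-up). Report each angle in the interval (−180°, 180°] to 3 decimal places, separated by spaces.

-45.003 134.995 60.008

wrist centre = target − a_3·(cos φ, sin φ) = (4.9502, 0.0500)
cos θ_2 = (24.5073−7²−5²)/(2·7·5) = -0.7070; θ_2 = 134.9945° (elbow-up)
β = atan2(0.0500,4.9502) = 0.5787°; ψ = atan2(3.5359,3.4648) = 45.5816°
θ_1 = β − ψ = -45.0029°
θ_3 = φ − θ_1 − θ_2 = 60.0084° (wrapped to (-180°,180°])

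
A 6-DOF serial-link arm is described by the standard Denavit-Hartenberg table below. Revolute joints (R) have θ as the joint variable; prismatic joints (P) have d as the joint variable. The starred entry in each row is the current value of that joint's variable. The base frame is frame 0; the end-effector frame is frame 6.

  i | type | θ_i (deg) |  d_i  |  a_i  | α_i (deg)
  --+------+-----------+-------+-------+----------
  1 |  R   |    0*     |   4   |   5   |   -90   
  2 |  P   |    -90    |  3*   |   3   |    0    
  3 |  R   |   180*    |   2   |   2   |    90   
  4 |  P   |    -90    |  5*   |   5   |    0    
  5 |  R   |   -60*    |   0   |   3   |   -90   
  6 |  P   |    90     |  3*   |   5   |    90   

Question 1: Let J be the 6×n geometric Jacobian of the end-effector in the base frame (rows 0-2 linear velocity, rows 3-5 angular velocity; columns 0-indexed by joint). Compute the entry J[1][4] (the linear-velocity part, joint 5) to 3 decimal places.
axis z_4 = (1.0000,0.0000,0.0000); lever o_n−o_4 = (-5.0000,-4.0981,1.0981)
cross product → J_v[:, 4] = (0.0000,-1.0981,-4.0981)
J_ω[:, 4] = z_4
entry J[1][4] = -1.0981

-1.098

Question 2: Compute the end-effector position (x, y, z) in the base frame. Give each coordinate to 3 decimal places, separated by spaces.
after link 1: o_1 = (5.0000, 0.0000, 4.0000)
after link 2: o_2 = (5.0000, 3.0000, 7.0000)
after link 3: o_3 = (5.0000, 5.0000, 5.0000)
after link 4: o_4 = (10.0000, 0.0000, 5.0000)
after link 5: o_5 = (10.0000, -1.5000, 7.5981)
after link 6: o_6 = (5.0000, -4.0981, 6.0981)

5.000 -4.098 6.098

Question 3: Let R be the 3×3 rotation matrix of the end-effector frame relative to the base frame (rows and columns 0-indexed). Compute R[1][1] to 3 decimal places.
-0.866

End-effector y-axis (col 1 of R) = (0.0000,-0.8660,-0.5000)
R[1][1] = -0.8660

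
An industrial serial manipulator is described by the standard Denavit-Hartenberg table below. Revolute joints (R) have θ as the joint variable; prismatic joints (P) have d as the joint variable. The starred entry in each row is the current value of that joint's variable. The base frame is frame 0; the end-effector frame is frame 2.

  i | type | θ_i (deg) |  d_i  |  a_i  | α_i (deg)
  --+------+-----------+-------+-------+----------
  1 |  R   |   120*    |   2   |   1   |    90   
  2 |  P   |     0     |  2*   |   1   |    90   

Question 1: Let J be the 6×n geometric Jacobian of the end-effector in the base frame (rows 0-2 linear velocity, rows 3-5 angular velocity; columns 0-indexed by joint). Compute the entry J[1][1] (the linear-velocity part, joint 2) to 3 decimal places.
prismatic axis z_1 = (0.8660,0.5000,0.0000)
J_v[:, 1] = z_1; J_ω[:, 1] = (0,0,0)
entry J[1][1] = 0.5000

0.500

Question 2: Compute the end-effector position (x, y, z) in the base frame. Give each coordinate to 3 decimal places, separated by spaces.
after link 1: o_1 = (-0.5000, 0.8660, 2.0000)
after link 2: o_2 = (0.7321, 2.7321, 2.0000)

0.732 2.732 2.000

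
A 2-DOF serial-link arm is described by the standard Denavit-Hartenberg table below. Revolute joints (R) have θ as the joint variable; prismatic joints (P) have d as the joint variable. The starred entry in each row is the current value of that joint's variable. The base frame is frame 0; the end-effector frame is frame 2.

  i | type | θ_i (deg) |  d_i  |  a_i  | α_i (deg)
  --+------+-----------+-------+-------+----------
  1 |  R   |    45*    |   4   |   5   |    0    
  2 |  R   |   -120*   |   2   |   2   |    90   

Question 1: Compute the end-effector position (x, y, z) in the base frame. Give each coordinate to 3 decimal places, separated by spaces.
4.053 1.604 6.000

after link 1: o_1 = (3.5355, 3.5355, 4.0000)
after link 2: o_2 = (4.0532, 1.6037, 6.0000)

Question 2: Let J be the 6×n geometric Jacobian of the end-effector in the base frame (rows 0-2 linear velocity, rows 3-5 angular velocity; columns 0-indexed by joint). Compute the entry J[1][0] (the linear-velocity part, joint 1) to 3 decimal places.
axis z_0 = ẑ; lever o_n−o_0 = (4.0532,1.6037,6.0000)
cross product → J_v[:, 0] = (-1.6037,4.0532,0.0000)
J_ω[:, 0] = z_0
entry J[1][0] = 4.0532

4.053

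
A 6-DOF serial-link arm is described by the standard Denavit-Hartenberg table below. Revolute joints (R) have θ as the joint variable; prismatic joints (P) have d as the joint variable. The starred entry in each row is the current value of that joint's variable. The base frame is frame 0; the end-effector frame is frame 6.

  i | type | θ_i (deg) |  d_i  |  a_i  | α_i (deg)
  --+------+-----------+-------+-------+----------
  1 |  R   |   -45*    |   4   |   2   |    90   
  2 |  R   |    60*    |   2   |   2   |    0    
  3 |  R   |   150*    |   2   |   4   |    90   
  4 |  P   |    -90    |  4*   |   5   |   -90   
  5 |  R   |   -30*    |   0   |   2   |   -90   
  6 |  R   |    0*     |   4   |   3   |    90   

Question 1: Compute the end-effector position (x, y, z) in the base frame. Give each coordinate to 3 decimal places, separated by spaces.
after link 1: o_1 = (1.4142, -1.4142, 4.0000)
after link 2: o_2 = (0.7071, -3.5355, 5.7321)
after link 3: o_3 = (-3.1566, -2.5003, 3.7321)
after link 4: o_4 = (-1.0353, 2.4495, 7.1962)
after link 5: o_5 = (-0.1641, 4.0278, 8.0622)
after link 6: o_6 = (3.7817, 6.5847, 6.3612)

3.782 6.585 6.361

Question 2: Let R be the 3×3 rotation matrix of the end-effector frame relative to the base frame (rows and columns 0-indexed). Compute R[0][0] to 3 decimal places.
End-effector x-axis (col 0 of R) = (0.4356,0.7891,0.4330)
R[0][0] = 0.4356

0.436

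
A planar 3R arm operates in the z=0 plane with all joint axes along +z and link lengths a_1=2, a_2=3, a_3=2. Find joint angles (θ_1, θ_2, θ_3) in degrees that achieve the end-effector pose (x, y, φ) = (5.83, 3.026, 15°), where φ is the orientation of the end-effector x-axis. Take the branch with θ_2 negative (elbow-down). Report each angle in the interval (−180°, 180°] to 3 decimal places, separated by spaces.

59.987 -44.985 -0.002

wrist centre = target − a_3·(cos φ, sin φ) = (3.8981, 2.5084)
cos θ_2 = (21.4874−2²−3²)/(2·2·3) = 0.7073; θ_2 = -44.9854° (elbow-down)
β = atan2(2.5084,3.8981) = 32.7603°; ψ = atan2(-2.1208,4.1219) = -27.2267°
θ_1 = β − ψ = 59.9870°
θ_3 = φ − θ_1 − θ_2 = -0.0016° (wrapped to (-180°,180°])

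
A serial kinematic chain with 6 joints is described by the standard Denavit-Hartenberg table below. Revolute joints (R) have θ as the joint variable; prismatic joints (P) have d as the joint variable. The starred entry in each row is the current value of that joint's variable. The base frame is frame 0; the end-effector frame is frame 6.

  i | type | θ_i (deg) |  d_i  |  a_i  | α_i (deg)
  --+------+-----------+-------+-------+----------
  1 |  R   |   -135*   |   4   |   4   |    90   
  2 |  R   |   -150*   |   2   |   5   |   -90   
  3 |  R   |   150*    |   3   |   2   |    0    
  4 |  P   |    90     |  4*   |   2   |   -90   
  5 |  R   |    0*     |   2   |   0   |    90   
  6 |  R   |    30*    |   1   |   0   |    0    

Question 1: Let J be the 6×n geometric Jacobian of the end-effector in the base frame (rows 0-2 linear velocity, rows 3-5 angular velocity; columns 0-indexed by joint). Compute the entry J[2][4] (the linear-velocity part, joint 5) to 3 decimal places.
0.250

axis z_4 = (0.1768,0.8839,-0.4330); lever o_n−o_4 = (0.0000,1.4142,-1.7321)
cross product → J_v[:, 4] = (-0.9186,0.3062,0.2500)
J_ω[:, 4] = z_4
entry J[2][4] = 0.2500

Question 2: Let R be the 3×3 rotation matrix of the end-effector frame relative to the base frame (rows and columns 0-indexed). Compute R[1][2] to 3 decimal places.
-0.354

End-effector z-axis (col 2 of R) = (-0.3536,-0.3536,-0.8660)
R[1][2] = -0.3536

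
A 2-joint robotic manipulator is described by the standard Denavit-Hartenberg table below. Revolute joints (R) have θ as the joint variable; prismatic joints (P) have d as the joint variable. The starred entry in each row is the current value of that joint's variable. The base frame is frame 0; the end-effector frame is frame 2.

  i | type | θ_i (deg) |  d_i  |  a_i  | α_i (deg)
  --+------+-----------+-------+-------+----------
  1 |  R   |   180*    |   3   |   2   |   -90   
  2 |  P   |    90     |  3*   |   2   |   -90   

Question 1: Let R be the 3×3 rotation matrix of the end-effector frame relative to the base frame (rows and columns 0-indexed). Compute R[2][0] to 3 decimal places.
End-effector x-axis (col 0 of R) = (-0.0000,-0.0000,-1.0000)
R[2][0] = -1.0000

-1.000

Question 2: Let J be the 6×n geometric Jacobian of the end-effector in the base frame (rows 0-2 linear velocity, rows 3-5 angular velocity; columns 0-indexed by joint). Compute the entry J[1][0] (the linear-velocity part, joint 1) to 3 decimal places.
-2.000

axis z_0 = ẑ; lever o_n−o_0 = (-2.0000,-3.0000,1.0000)
cross product → J_v[:, 0] = (3.0000,-2.0000,0.0000)
J_ω[:, 0] = z_0
entry J[1][0] = -2.0000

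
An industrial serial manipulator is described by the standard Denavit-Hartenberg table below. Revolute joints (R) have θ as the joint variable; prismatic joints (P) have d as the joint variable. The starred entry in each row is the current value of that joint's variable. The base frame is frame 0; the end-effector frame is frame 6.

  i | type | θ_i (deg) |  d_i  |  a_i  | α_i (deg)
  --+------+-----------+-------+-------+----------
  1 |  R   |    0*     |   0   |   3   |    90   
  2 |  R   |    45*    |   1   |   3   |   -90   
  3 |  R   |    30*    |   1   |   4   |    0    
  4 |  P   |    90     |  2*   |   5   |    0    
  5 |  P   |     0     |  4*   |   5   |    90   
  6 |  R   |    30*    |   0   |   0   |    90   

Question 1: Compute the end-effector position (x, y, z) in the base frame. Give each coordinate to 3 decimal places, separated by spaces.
after link 1: o_1 = (3.0000, 0.0000, 0.0000)
after link 2: o_2 = (5.1213, -1.0000, 2.1213)
after link 3: o_3 = (6.8637, 1.0000, 5.2779)
after link 4: o_4 = (3.6817, 5.3301, 4.9244)
after link 5: o_5 = (-0.9145, 9.6603, 5.9850)
after link 6: o_6 = (-0.9145, 9.6603, 5.9850)

-0.914 9.660 5.985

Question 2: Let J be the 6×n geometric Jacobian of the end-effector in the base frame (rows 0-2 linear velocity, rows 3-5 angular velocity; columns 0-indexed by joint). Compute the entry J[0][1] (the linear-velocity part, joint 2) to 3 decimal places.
axis z_1 = (0.0000,-1.0000,0.0000); lever o_n−o_1 = (-3.9145,9.6603,5.9850)
cross product → J_v[:, 1] = (-5.9850,-0.0000,-3.9145)
J_ω[:, 1] = z_1
entry J[0][1] = -5.9850

-5.985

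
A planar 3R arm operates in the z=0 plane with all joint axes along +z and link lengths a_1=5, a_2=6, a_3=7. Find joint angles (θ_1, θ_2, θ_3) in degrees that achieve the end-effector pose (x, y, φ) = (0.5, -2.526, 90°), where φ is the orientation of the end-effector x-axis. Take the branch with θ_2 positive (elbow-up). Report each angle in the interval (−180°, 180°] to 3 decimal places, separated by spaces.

-120.003 60.006 149.997

wrist centre = target − a_3·(cos φ, sin φ) = (0.5000, -9.5260)
cos θ_2 = (90.9947−5²−6²)/(2·5·6) = 0.4999; θ_2 = 60.0059° (elbow-up)
β = atan2(-9.5260,0.5000) = -86.9954°; ψ = atan2(5.1965,7.9995) = 33.0078°
θ_1 = β − ψ = -120.0032°
θ_3 = φ − θ_1 − θ_2 = 149.9973° (wrapped to (-180°,180°])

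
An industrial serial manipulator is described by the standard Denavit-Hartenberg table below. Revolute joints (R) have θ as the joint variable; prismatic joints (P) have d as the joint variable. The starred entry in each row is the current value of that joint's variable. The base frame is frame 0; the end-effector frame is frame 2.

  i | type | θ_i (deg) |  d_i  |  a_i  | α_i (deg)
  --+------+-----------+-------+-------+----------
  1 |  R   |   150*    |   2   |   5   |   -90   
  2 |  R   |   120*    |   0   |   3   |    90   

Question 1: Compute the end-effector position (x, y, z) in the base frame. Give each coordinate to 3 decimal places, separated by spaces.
-3.031 1.750 -0.598

after link 1: o_1 = (-4.3301, 2.5000, 2.0000)
after link 2: o_2 = (-3.0311, 1.7500, -0.5981)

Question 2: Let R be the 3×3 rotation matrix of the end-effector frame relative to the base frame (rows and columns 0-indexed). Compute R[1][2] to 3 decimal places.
End-effector z-axis (col 2 of R) = (-0.7500,0.4330,-0.5000)
R[1][2] = 0.4330

0.433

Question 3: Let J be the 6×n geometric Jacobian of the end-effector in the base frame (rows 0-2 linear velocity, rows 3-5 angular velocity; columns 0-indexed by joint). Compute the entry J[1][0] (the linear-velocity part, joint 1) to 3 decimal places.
-3.031

axis z_0 = ẑ; lever o_n−o_0 = (-3.0311,1.7500,-0.5981)
cross product → J_v[:, 0] = (-1.7500,-3.0311,0.0000)
J_ω[:, 0] = z_0
entry J[1][0] = -3.0311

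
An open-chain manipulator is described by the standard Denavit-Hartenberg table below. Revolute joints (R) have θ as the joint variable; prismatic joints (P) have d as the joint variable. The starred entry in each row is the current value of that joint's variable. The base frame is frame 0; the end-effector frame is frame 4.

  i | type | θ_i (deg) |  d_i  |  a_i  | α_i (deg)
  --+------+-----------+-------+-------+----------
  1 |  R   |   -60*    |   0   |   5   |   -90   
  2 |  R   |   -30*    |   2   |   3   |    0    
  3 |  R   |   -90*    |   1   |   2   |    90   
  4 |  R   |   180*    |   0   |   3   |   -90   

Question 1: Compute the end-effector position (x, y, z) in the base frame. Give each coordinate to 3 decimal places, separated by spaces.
6.647 -5.513 0.634

after link 1: o_1 = (2.5000, -4.3301, 0.0000)
after link 2: o_2 = (5.5311, -5.5801, 1.5000)
after link 3: o_3 = (5.8971, -4.2141, 3.2321)
after link 4: o_4 = (6.6471, -5.5131, 0.6340)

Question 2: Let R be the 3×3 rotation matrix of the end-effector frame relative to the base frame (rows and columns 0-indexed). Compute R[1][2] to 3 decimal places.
-0.500

End-effector z-axis (col 2 of R) = (-0.8660,-0.5000,-0.0000)
R[1][2] = -0.5000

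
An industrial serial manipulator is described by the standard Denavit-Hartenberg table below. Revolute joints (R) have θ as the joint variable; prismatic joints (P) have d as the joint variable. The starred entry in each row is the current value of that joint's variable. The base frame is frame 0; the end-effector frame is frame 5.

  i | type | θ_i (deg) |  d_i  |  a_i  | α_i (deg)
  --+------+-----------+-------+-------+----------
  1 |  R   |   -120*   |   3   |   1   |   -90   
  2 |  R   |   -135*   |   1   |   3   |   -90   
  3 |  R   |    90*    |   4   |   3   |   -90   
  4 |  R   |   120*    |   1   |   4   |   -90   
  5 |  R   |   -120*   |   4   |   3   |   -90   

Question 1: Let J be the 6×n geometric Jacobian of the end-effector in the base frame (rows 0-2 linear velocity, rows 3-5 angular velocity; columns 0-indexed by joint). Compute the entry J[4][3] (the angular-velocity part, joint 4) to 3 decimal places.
axis z_3 = (-0.3536,-0.6124,-0.7071); lever o_n−o_3 = (2.8688,-4.4593,-2.6609)
cross product → J_v[:, 3] = (-1.5237,-2.9693,3.3334)
J_ω[:, 3] = z_3
entry J[4][3] = -0.6124

-0.612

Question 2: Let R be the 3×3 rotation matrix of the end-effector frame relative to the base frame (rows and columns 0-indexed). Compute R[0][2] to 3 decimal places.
0.463

End-effector z-axis (col 2 of R) = (0.4634,-0.0634,-0.8839)
R[0][2] = 0.4634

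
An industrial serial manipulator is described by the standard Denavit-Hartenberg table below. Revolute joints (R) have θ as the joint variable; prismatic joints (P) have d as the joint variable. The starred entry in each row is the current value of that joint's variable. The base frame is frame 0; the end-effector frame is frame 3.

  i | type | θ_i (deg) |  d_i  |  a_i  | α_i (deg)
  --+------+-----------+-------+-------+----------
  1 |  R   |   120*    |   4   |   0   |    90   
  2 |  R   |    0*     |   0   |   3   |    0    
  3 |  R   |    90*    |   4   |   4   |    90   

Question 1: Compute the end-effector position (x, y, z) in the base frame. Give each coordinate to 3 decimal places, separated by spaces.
after link 1: o_1 = (0.0000, 0.0000, 4.0000)
after link 2: o_2 = (-1.5000, 2.5981, 4.0000)
after link 3: o_3 = (1.9641, 4.5981, 8.0000)

1.964 4.598 8.000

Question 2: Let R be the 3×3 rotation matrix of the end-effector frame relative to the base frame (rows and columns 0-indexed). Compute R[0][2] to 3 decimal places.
End-effector z-axis (col 2 of R) = (-0.5000,0.8660,-0.0000)
R[0][2] = -0.5000

-0.500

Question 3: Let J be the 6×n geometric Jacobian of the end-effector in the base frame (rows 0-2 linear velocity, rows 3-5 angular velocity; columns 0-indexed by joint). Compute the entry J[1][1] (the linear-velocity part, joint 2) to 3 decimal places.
axis z_1 = (0.8660,0.5000,0.0000); lever o_n−o_1 = (1.9641,4.5981,4.0000)
cross product → J_v[:, 1] = (2.0000,-3.4641,3.0000)
J_ω[:, 1] = z_1
entry J[1][1] = -3.4641

-3.464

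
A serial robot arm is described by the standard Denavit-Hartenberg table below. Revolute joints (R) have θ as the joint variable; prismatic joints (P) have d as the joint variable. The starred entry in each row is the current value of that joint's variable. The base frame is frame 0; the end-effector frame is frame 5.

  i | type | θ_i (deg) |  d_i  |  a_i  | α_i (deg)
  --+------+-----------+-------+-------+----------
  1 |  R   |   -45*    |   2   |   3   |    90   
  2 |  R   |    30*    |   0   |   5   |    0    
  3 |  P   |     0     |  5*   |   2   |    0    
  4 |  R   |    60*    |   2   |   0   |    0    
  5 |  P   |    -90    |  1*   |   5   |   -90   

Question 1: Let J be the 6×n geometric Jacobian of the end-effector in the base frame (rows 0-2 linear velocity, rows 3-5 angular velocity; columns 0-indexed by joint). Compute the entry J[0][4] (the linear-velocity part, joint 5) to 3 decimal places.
prismatic axis z_4 = (-0.7071,-0.7071,0.0000)
J_v[:, 4] = z_4; J_ω[:, 4] = (0,0,0)
entry J[0][4] = -0.7071

-0.707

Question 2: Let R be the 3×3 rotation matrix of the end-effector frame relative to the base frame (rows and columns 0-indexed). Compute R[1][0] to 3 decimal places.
-0.707

End-effector x-axis (col 0 of R) = (0.7071,-0.7071,-0.0000)
R[1][0] = -0.7071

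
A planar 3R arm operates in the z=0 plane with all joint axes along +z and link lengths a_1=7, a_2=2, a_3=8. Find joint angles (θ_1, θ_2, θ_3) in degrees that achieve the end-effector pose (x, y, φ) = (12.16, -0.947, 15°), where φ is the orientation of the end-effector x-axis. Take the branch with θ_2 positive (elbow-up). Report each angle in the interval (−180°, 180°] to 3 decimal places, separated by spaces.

-44.997 149.991 -89.994

wrist centre = target − a_3·(cos φ, sin φ) = (4.4326, -3.0176)
cos θ_2 = (28.7535−7²−2²)/(2·7·2) = -0.8659; θ_2 = 149.9909° (elbow-up)
β = atan2(-3.0176,4.4326) = -34.2456°; ψ = atan2(1.0003,5.2681) = 10.7510°
θ_1 = β − ψ = -44.9966°
θ_3 = φ − θ_1 − θ_2 = -89.9943° (wrapped to (-180°,180°])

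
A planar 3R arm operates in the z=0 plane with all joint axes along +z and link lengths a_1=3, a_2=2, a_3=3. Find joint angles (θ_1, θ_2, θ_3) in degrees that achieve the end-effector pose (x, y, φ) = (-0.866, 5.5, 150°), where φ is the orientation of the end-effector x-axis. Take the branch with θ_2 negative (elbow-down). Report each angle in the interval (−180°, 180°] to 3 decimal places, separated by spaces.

90.000 -60.000 120.000

wrist centre = target − a_3·(cos φ, sin φ) = (1.7321, 4.0000)
cos θ_2 = (19.0001−3²−2²)/(2·3·2) = 0.5000; θ_2 = -59.9995° (elbow-down)
β = atan2(4.0000,1.7321) = 66.5865°; ψ = atan2(-1.7320,4.0000) = -23.4130°
θ_1 = β − ψ = 89.9995°
θ_3 = φ − θ_1 − θ_2 = 120.0000° (wrapped to (-180°,180°])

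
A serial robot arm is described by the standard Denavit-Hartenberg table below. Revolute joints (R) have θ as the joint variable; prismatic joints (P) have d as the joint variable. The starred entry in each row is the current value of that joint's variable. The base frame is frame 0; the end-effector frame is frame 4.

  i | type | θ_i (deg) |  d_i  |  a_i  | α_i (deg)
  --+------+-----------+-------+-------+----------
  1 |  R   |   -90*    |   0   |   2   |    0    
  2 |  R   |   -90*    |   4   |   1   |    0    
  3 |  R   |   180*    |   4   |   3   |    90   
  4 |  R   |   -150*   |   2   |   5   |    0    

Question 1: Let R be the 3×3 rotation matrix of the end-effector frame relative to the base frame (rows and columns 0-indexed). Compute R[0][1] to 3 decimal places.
End-effector y-axis (col 1 of R) = (0.5000,-0.0000,-0.8660)
R[0][1] = 0.5000

0.500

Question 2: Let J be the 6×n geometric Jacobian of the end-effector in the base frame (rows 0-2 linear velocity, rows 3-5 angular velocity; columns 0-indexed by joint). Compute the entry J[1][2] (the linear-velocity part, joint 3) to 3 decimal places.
axis z_2 = (0.0000,0.0000,1.0000); lever o_n−o_2 = (-1.3301,-2.0000,1.5000)
cross product → J_v[:, 2] = (2.0000,-1.3301,0.0000)
J_ω[:, 2] = z_2
entry J[1][2] = -1.3301

-1.330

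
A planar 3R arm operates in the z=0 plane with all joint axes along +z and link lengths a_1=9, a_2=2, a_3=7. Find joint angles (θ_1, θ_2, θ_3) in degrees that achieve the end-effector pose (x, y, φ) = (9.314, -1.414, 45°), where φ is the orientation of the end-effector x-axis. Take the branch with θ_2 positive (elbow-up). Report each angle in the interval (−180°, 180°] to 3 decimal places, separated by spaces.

wrist centre = target − a_3·(cos φ, sin φ) = (4.3643, -6.3637)
cos θ_2 = (59.5440−9²−2²)/(2·9·2) = -0.7071; θ_2 = 135.0004° (elbow-up)
β = atan2(-6.3637,4.3643) = -55.5577°; ψ = atan2(1.4142,7.5858) = 10.5603°
θ_1 = β − ψ = -66.1180°
θ_3 = φ − θ_1 − θ_2 = -23.8824° (wrapped to (-180°,180°])

-66.118 135.000 -23.882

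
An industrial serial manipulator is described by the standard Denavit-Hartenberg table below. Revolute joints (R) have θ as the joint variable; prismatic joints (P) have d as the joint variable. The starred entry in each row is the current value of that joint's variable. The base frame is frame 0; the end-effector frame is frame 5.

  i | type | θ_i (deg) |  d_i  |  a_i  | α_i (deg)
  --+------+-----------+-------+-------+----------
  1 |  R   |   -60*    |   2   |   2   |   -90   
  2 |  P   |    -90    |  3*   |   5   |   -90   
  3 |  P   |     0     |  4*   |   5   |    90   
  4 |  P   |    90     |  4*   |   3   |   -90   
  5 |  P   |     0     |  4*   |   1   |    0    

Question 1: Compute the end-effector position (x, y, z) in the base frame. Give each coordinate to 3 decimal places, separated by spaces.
11.062 -5.160 8.000

after link 1: o_1 = (1.0000, -1.7321, 2.0000)
after link 2: o_2 = (3.5981, -0.2321, 7.0000)
after link 3: o_3 = (5.5981, -3.6962, 12.0000)
after link 4: o_4 = (10.5622, -4.2942, 12.0000)
after link 5: o_5 = (11.0622, -5.1603, 8.0000)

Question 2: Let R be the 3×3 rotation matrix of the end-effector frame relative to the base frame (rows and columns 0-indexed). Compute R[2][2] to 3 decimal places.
End-effector z-axis (col 2 of R) = (0.0000,0.0000,-1.0000)
R[2][2] = -1.0000

-1.000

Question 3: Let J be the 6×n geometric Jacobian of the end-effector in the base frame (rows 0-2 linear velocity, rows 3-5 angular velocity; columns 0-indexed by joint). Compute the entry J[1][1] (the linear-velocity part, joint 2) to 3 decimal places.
0.500

prismatic axis z_1 = (0.8660,0.5000,0.0000)
J_v[:, 1] = z_1; J_ω[:, 1] = (0,0,0)
entry J[1][1] = 0.5000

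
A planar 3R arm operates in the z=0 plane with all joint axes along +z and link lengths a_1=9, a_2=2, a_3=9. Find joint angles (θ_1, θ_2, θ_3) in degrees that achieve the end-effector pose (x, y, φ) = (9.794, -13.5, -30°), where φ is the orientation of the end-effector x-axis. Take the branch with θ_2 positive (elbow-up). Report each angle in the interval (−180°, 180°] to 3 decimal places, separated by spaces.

-90.001 90.001 -30.000

wrist centre = target − a_3·(cos φ, sin φ) = (1.9998, -9.0000)
cos θ_2 = (84.9991−9²−2²)/(2·9·2) = -0.0000; θ_2 = 90.0015° (elbow-up)
β = atan2(-9.0000,1.9998) = -77.4726°; ψ = atan2(2.0000,8.9999) = 12.5289°
θ_1 = β − ψ = -90.0015°
θ_3 = φ − θ_1 − θ_2 = -30.0000° (wrapped to (-180°,180°])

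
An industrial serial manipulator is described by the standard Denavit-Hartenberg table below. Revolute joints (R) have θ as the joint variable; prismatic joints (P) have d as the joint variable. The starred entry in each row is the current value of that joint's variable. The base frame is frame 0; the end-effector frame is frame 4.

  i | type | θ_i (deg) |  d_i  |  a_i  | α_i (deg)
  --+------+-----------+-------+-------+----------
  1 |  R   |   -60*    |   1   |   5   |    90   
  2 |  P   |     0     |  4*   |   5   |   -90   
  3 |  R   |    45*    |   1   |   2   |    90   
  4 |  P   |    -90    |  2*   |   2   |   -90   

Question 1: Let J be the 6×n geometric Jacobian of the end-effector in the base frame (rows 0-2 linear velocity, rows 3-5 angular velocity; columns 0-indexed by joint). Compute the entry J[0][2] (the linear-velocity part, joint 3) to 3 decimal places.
axis z_2 = (0.0000,0.0000,1.0000); lever o_n−o_2 = (1.4142,-2.4495,-1.0000)
cross product → J_v[:, 2] = (2.4495,1.4142,-0.0000)
J_ω[:, 2] = z_2
entry J[0][2] = 2.4495

2.449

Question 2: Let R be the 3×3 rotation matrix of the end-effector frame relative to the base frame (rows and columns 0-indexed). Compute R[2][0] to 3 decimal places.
End-effector x-axis (col 0 of R) = (0.0000,-0.0000,-1.0000)
R[2][0] = -1.0000

-1.000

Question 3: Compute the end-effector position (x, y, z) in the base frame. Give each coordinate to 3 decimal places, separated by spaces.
2.950 -13.110 0.000

after link 1: o_1 = (2.5000, -4.3301, 1.0000)
after link 2: o_2 = (1.5359, -10.6603, 1.0000)
after link 3: o_3 = (3.4678, -11.1779, 2.0000)
after link 4: o_4 = (2.9501, -13.1097, 0.0000)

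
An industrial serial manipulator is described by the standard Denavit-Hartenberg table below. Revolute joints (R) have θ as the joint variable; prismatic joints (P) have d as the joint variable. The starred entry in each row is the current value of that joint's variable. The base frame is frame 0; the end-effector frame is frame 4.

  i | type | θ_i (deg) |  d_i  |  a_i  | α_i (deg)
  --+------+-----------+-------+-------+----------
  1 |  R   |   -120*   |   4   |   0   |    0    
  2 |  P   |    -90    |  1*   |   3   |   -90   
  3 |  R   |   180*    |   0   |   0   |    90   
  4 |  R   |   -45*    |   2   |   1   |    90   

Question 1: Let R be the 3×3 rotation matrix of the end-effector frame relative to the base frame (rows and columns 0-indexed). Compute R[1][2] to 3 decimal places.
End-effector z-axis (col 2 of R) = (-0.2588,0.9659,-0.0000)
R[1][2] = 0.9659

0.966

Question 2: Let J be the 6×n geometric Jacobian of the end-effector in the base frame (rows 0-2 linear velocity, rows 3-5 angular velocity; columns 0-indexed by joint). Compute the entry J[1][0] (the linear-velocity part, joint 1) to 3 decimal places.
axis z_0 = ẑ; lever o_n−o_0 = (-1.6322,1.7588,3.0000)
cross product → J_v[:, 0] = (-1.7588,-1.6322,0.0000)
J_ω[:, 0] = z_0
entry J[1][0] = -1.6322

-1.632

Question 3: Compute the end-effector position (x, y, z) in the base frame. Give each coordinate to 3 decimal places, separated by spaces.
-1.632 1.759 3.000

after link 1: o_1 = (0.0000, 0.0000, 4.0000)
after link 2: o_2 = (-2.5981, 1.5000, 5.0000)
after link 3: o_3 = (-2.5981, 1.5000, 5.0000)
after link 4: o_4 = (-1.6322, 1.7588, 3.0000)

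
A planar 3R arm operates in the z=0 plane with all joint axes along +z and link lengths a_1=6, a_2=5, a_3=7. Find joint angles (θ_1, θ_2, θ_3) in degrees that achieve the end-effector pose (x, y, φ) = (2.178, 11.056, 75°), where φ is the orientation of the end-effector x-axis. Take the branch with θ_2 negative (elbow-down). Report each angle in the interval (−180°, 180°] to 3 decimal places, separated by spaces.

wrist centre = target − a_3·(cos φ, sin φ) = (0.3663, 4.2945)
cos θ_2 = (18.5770−6²−5²)/(2·6·5) = -0.7070; θ_2 = -134.9953° (elbow-down)
β = atan2(4.2945,0.3663) = 85.1252°; ψ = atan2(-3.5358,2.4648) = -55.1204°
θ_1 = β − ψ = 140.2456°
θ_3 = φ − θ_1 − θ_2 = 69.7497° (wrapped to (-180°,180°])

140.246 -134.995 69.750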